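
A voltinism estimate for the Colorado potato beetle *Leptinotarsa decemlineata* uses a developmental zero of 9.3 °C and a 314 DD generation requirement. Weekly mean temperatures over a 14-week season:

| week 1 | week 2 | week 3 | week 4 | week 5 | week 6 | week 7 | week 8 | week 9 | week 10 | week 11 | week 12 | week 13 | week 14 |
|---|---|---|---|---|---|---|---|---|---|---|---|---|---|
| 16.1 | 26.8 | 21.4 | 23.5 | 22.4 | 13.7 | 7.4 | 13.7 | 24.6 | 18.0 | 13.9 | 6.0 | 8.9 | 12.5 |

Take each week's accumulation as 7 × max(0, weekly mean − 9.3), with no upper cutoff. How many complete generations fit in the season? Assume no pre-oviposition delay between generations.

Weekly DD (7 × max(0, T̄ − 9.3)): 47.6, 122.5, 84.7, 99.4, 91.7, 30.8, 0.0, 30.8, 107.1, 60.9, 32.2, 0.0, 0.0, 22.4.
Season total = 730.1 DD.
Complete generations = ⌊730.1 / 314⌋ = 2.

2 generations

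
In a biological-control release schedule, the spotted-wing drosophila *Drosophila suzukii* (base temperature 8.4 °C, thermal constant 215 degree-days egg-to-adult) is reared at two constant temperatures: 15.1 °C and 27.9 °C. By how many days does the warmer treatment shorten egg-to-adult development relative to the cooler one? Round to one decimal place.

At 15.1 °C: 215 / (15.1 − 8.4) = 215 / 6.7 = 32.090 d.
At 27.9 °C: 215 / (27.9 − 8.4) = 215 / 19.5 = 11.026 d.
Difference = |32.090 − 11.026| = 21.064 ≈ 21.1 days.

21.1 days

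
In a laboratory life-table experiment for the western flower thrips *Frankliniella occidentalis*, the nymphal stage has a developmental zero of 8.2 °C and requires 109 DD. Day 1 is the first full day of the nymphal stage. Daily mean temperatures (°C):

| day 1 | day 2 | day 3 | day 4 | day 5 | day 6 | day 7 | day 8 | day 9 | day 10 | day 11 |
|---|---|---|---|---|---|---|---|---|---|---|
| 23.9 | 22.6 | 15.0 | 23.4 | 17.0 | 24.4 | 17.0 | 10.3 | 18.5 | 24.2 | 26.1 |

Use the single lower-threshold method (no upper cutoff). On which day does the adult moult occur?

Daily DD above 8.2 °C: 15.7, 14.4, 6.8, 15.2, 8.8, 16.2, 8.8, 2.1, 10.3, 16.0, 17.9.
Cumulative: 15.7, 30.1, 36.9, 52.1, 60.9, 77.1, 85.9, 88.0, 98.3, 114.3, 132.2.
The total first reaches 109 DD on day 10.

day 10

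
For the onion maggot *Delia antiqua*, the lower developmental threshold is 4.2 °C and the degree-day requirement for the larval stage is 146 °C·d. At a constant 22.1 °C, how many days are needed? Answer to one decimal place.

Daily accumulation = 22.1 − 4.2 = 17.9 DD/day.
Duration = 146 / 17.9 = 8.156 ≈ 8.2 days.

8.2 days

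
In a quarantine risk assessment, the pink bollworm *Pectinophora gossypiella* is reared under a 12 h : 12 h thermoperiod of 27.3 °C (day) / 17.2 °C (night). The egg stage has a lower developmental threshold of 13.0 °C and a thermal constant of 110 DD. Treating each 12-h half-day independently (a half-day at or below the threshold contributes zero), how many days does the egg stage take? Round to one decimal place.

Day half: max(0, 27.3 − 13.0) × 0.5 = 14.3 × 0.5 = 7.15 DD.
Night half: max(0, 17.2 − 13.0) × 0.5 = 4.2 × 0.5 = 2.10 DD.
Per 24 h: 9.25 DD/day.
Duration = 110 / 9.25 = 11.892 ≈ 11.9 days.

11.9 days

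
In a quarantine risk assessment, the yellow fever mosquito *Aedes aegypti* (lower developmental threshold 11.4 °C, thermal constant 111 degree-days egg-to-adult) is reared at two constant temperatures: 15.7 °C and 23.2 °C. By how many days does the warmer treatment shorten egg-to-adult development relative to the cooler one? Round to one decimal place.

16.4 days

At 15.7 °C: 111 / (15.7 − 11.4) = 111 / 4.3 = 25.814 d.
At 23.2 °C: 111 / (23.2 − 11.4) = 111 / 11.8 = 9.407 d.
Difference = |25.814 − 9.407| = 16.407 ≈ 16.4 days.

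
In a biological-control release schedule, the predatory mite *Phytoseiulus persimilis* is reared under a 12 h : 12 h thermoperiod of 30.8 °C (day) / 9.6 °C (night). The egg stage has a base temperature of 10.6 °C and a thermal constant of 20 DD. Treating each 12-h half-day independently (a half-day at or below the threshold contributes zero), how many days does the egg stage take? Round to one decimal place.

Day half: max(0, 30.8 − 10.6) × 0.5 = 20.2 × 0.5 = 10.10 DD.
Night half: max(0, 9.6 − 10.6) × 0.5 = 0.0 × 0.5 = 0.00 DD.
Per 24 h: 10.10 DD/day.
Duration = 20 / 10.10 = 1.980 ≈ 2.0 days.

2.0 days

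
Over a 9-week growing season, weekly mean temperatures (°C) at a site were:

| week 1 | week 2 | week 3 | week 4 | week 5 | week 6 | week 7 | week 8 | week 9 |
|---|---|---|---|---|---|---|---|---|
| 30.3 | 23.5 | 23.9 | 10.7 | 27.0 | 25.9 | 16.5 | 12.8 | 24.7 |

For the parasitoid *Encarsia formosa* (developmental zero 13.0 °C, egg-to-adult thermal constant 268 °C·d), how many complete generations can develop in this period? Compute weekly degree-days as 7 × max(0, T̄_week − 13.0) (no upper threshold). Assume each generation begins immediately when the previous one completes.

Weekly DD (7 × max(0, T̄ − 13.0)): 121.1, 73.5, 76.3, 0.0, 98.0, 90.3, 24.5, 0.0, 81.9.
Season total = 565.6 DD.
Complete generations = ⌊565.6 / 268⌋ = 2.

2 generations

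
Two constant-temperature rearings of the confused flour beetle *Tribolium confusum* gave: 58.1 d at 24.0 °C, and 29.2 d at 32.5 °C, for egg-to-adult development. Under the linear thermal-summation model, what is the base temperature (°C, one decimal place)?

15.4 °C

Linear rate model ⇒ the product D·(T − T_b) is constant across temperatures.
58.1·(24.0 − T_b) = 29.2·(32.5 − T_b)
T_b = (58.1·24.0 − 29.2·32.5) / (58.1 − 29.2) = 445.40 / 28.9 = 15.412 °C ≈ 15.4 °C.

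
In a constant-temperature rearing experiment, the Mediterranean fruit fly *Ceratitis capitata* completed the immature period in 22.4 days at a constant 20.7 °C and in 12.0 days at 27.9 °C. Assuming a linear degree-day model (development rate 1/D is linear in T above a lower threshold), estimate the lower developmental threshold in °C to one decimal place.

12.4 °C

Under the model K = D·(T − T_b), so D₁·(T₁ − T_b) = D₂·(T₂ − T_b).
22.4·(20.7 − T_b) = 12.0·(27.9 − T_b)
T_b = (22.4·20.7 − 12.0·27.9) / (22.4 − 12.0) = 128.88 / 10.4 = 12.392 °C ≈ 12.4 °C.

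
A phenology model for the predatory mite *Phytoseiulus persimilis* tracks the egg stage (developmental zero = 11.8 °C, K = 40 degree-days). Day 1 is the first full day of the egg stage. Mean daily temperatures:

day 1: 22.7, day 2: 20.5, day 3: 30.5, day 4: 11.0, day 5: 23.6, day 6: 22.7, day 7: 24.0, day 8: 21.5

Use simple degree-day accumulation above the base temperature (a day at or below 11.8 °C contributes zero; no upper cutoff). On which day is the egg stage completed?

day 5

Daily DD above 11.8 °C: 10.9, 8.7, 18.7, 0.0, 11.8, 10.9, 12.2, 9.7.
Cumulative: 10.9, 19.6, 38.3, 38.3, 50.1, 61.0, 73.2, 82.9.
The total first reaches 40 DD on day 5.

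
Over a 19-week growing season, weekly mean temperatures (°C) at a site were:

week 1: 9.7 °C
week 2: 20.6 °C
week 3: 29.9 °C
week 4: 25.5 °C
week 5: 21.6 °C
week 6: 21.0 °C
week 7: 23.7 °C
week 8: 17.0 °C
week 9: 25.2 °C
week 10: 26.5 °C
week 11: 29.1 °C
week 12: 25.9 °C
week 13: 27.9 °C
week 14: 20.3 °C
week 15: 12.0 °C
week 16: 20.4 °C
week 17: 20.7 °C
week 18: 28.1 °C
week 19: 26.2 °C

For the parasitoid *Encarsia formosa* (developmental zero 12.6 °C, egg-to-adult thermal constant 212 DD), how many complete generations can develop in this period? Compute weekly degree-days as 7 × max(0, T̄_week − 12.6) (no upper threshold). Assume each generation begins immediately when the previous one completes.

6 generations

Weekly DD (7 × max(0, T̄ − 12.6)): 0.0, 56.0, 121.1, 90.3, 63.0, 58.8, 77.7, 30.8, 88.2, 97.3, 115.5, 93.1, 107.1, 53.9, 0.0, 54.6, 56.7, 108.5, 95.2.
Season total = 1367.8 DD.
Complete generations = ⌊1367.8 / 212⌋ = 6.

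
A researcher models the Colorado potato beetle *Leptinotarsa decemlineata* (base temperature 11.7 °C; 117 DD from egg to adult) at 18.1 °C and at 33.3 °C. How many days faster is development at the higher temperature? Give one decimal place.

12.9 days

At 18.1 °C: 117 / (18.1 − 11.7) = 117 / 6.4 = 18.281 d.
At 33.3 °C: 117 / (33.3 − 11.7) = 117 / 21.6 = 5.417 d.
Difference = |18.281 − 5.417| = 12.865 ≈ 12.9 days.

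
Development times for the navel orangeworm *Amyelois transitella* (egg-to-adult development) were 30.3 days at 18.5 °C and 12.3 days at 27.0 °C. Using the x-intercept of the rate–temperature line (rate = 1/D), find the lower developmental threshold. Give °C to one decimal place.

Linear rate model ⇒ the product D·(T − T_b) is constant across temperatures.
30.3·(18.5 − T_b) = 12.3·(27.0 − T_b)
T_b = (30.3·18.5 − 12.3·27.0) / (30.3 − 12.3) = 228.45 / 18.0 = 12.692 °C ≈ 12.7 °C.

12.7 °C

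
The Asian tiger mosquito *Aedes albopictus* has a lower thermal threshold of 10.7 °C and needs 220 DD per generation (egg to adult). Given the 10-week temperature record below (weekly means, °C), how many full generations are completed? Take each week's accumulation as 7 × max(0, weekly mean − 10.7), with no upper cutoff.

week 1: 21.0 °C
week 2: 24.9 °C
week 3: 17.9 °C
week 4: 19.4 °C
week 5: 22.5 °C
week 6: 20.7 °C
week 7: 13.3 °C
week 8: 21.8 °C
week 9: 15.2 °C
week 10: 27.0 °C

Weekly DD (7 × max(0, T̄ − 10.7)): 72.1, 99.4, 50.4, 60.9, 82.6, 70.0, 18.2, 77.7, 31.5, 114.1.
Season total = 676.9 DD.
Complete generations = ⌊676.9 / 220⌋ = 3.

3 generations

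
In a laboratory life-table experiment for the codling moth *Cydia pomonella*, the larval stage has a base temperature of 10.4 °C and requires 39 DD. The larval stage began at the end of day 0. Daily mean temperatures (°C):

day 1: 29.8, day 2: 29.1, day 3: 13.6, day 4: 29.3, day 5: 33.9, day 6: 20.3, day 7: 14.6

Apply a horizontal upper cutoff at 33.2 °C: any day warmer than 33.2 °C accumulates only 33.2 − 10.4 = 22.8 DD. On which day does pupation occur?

day 3

Daily DD above 10.4 °C (capped at 22.8): 19.4, 18.7, 3.2, 18.9, 22.8, 9.9, 4.2.
Cumulative: 19.4, 38.1, 41.3, 60.2, 83.0, 92.9, 97.1.
The total first reaches 39 DD on day 3.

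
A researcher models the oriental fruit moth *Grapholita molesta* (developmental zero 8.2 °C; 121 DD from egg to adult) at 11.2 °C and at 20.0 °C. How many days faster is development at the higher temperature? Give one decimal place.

At 11.2 °C: 121 / (11.2 − 8.2) = 121 / 3.0 = 40.333 d.
At 20.0 °C: 121 / (20.0 − 8.2) = 121 / 11.8 = 10.254 d.
Difference = |40.333 − 10.254| = 30.079 ≈ 30.1 days.

30.1 days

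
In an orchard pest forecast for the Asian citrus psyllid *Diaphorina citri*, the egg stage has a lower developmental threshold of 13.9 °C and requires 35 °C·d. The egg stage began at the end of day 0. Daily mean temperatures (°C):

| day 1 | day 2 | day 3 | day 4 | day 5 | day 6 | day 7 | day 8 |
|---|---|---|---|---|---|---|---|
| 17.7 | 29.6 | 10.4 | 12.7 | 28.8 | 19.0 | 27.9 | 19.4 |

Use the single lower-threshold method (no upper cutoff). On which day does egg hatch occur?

day 6

Daily DD above 13.9 °C: 3.8, 15.7, 0.0, 0.0, 14.9, 5.1, 14.0, 5.5.
Cumulative: 3.8, 19.5, 19.5, 19.5, 34.4, 39.5, 53.5, 59.0.
The total first reaches 35 DD on day 6.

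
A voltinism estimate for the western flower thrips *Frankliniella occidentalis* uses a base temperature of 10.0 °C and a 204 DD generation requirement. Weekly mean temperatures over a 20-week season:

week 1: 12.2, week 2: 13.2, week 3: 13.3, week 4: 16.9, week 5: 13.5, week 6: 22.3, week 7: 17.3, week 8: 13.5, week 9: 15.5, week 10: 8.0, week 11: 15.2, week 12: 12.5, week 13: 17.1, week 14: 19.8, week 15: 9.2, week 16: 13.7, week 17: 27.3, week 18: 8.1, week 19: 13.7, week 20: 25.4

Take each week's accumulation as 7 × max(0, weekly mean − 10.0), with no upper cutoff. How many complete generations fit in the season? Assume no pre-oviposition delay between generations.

3 generations

Weekly DD (7 × max(0, T̄ − 10.0)): 15.4, 22.4, 23.1, 48.3, 24.5, 86.1, 51.1, 24.5, 38.5, 0.0, 36.4, 17.5, 49.7, 68.6, 0.0, 25.9, 121.1, 0.0, 25.9, 107.8.
Season total = 786.8 DD.
Complete generations = ⌊786.8 / 204⌋ = 3.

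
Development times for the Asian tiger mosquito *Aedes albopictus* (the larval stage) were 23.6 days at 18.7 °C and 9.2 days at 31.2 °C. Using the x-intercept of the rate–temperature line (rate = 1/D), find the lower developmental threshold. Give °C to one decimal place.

Under the model K = D·(T − T_b), so D₁·(T₁ − T_b) = D₂·(T₂ − T_b).
23.6·(18.7 − T_b) = 9.2·(31.2 − T_b)
T_b = (23.6·18.7 − 9.2·31.2) / (23.6 − 9.2) = 154.28 / 14.4 = 10.714 °C ≈ 10.7 °C.

10.7 °C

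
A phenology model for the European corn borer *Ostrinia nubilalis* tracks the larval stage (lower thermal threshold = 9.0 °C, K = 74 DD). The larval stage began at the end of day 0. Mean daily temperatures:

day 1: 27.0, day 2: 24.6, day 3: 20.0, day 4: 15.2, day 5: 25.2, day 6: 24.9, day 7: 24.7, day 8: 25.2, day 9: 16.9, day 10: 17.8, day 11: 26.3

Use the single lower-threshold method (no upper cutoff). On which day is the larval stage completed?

Daily DD above 9.0 °C: 18.0, 15.6, 11.0, 6.2, 16.2, 15.9, 15.7, 16.2, 7.9, 8.8, 17.3.
Cumulative: 18.0, 33.6, 44.6, 50.8, 67.0, 82.9, 98.6, 114.8, 122.7, 131.5, 148.8.
The total first reaches 74 DD on day 6.

day 6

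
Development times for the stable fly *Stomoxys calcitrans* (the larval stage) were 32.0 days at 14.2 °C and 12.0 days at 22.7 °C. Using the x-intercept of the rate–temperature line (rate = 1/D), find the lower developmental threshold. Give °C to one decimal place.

Under the model K = D·(T − T_b), so D₁·(T₁ − T_b) = D₂·(T₂ − T_b).
32.0·(14.2 − T_b) = 12.0·(22.7 − T_b)
T_b = (32.0·14.2 − 12.0·22.7) / (32.0 − 12.0) = 182.00 / 20.0 = 9.100 °C ≈ 9.1 °C.

9.1 °C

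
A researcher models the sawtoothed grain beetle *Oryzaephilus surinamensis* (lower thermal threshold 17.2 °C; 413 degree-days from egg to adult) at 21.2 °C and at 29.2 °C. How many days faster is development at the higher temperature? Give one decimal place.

At 21.2 °C: 413 / (21.2 − 17.2) = 413 / 4.0 = 103.250 d.
At 29.2 °C: 413 / (29.2 − 17.2) = 413 / 12.0 = 34.417 d.
Difference = |103.250 − 34.417| = 68.833 ≈ 68.8 days.

68.8 days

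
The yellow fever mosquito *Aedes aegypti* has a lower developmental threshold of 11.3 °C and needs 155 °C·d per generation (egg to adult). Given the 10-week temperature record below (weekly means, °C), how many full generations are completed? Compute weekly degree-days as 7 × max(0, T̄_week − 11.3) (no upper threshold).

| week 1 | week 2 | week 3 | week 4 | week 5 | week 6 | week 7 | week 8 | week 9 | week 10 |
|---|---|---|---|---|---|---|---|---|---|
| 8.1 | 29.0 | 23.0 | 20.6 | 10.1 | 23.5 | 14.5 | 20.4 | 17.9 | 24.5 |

Weekly DD (7 × max(0, T̄ − 11.3)): 0.0, 123.9, 81.9, 65.1, 0.0, 85.4, 22.4, 63.7, 46.2, 92.4.
Season total = 581.0 DD.
Complete generations = ⌊581.0 / 155⌋ = 3.

3 generations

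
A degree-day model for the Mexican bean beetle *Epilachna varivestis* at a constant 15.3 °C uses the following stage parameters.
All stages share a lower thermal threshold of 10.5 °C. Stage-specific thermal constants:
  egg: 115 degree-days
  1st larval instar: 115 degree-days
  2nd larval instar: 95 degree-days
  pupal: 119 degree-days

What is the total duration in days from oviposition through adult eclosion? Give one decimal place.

92.5 days

Daily accumulation at 15.3 °C = 15.3 − 10.5 = 4.8 DD/day.
Total K = 115 + 115 + 95 + 119 = 444 DD.
Total duration = 444 / 4.8 = 92.500 ≈ 92.5 days.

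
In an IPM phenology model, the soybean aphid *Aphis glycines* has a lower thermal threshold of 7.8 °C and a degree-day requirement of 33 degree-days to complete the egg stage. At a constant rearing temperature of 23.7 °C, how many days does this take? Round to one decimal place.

Daily accumulation = 23.7 − 7.8 = 15.9 DD/day.
Duration = 33 / 15.9 = 2.075 ≈ 2.1 days.

2.1 days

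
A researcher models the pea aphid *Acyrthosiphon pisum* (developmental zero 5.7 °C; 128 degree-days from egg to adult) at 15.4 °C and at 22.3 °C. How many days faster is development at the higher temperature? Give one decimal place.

5.5 days

At 15.4 °C: 128 / (15.4 − 5.7) = 128 / 9.7 = 13.196 d.
At 22.3 °C: 128 / (22.3 − 5.7) = 128 / 16.6 = 7.711 d.
Difference = |13.196 − 7.711| = 5.485 ≈ 5.5 days.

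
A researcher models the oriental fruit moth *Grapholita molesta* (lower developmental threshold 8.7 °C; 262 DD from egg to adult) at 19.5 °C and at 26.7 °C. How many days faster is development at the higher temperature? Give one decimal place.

At 19.5 °C: 262 / (19.5 − 8.7) = 262 / 10.8 = 24.259 d.
At 26.7 °C: 262 / (26.7 − 8.7) = 262 / 18.0 = 14.556 d.
Difference = |24.259 − 14.556| = 9.704 ≈ 9.7 days.

9.7 days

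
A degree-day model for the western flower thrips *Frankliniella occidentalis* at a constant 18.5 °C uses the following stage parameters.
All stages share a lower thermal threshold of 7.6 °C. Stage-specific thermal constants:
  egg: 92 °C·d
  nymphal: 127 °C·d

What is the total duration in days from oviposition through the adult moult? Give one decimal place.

Daily accumulation at 18.5 °C = 18.5 − 7.6 = 10.9 DD/day.
Total K = 92 + 127 = 219 DD.
Total duration = 219 / 10.9 = 20.092 ≈ 20.1 days.

20.1 days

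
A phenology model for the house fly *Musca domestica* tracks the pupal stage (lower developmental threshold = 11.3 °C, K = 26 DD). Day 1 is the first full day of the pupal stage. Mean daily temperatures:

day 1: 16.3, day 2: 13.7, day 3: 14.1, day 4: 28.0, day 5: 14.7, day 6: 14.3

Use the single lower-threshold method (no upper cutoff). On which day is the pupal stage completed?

day 4

Daily DD above 11.3 °C: 5.0, 2.4, 2.8, 16.7, 3.4, 3.0.
Cumulative: 5.0, 7.4, 10.2, 26.9, 30.3, 33.3.
The total first reaches 26 DD on day 4.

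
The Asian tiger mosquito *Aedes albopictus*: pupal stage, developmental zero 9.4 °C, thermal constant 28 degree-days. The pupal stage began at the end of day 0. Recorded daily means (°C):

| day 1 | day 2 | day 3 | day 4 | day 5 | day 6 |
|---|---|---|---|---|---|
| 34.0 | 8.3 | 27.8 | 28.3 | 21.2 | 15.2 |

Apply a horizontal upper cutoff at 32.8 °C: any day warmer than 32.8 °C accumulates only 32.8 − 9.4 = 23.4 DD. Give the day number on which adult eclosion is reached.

day 3

Daily DD above 9.4 °C (capped at 23.4): 23.4, 0.0, 18.4, 18.9, 11.8, 5.8.
Cumulative: 23.4, 23.4, 41.8, 60.7, 72.5, 78.3.
The total first reaches 28 DD on day 3.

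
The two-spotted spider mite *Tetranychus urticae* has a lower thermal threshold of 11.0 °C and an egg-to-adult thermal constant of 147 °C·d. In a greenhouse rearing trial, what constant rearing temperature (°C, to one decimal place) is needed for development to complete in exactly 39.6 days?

Required daily accumulation = 147 / 39.6 = 3.712 DD/day.
T = T_base + 3.712 = 11.0 + 3.712 = 14.712 ≈ 14.7 °C.

14.7 °C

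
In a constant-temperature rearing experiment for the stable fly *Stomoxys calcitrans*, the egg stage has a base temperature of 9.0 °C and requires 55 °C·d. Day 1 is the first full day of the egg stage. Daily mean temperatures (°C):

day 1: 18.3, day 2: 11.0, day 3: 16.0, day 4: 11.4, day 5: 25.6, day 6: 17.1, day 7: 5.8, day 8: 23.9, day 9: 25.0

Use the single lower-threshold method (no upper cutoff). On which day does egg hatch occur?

Daily DD above 9.0 °C: 9.3, 2.0, 7.0, 2.4, 16.6, 8.1, 0.0, 14.9, 16.0.
Cumulative: 9.3, 11.3, 18.3, 20.7, 37.3, 45.4, 45.4, 60.3, 76.3.
The total first reaches 55 DD on day 8.

day 8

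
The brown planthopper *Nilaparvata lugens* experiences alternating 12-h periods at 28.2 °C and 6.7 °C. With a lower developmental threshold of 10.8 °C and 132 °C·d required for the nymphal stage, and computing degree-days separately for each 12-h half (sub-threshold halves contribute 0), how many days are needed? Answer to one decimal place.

15.2 days

Day half: max(0, 28.2 − 10.8) × 0.5 = 17.4 × 0.5 = 8.70 DD.
Night half: max(0, 6.7 − 10.8) × 0.5 = 0.0 × 0.5 = 0.00 DD.
Per 24 h: 8.70 DD/day.
Duration = 132 / 8.70 = 15.172 ≈ 15.2 days.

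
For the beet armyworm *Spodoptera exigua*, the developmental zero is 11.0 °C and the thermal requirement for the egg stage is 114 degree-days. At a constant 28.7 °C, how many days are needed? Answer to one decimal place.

Daily accumulation = 28.7 − 11.0 = 17.7 DD/day.
Duration = 114 / 17.7 = 6.441 ≈ 6.4 days.

6.4 days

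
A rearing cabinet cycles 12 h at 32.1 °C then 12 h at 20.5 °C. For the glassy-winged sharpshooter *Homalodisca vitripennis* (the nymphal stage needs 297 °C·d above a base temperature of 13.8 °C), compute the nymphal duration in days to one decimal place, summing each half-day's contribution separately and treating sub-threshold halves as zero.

Day half: max(0, 32.1 − 13.8) × 0.5 = 18.3 × 0.5 = 9.15 DD.
Night half: max(0, 20.5 − 13.8) × 0.5 = 6.7 × 0.5 = 3.35 DD.
Per 24 h: 12.50 DD/day.
Duration = 297 / 12.50 = 23.760 ≈ 23.8 days.

23.8 days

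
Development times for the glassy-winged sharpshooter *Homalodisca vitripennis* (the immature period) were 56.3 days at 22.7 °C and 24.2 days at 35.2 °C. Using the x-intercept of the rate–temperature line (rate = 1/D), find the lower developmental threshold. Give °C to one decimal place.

Linear rate model ⇒ the product D·(T − T_b) is constant across temperatures.
56.3·(22.7 − T_b) = 24.2·(35.2 − T_b)
T_b = (56.3·22.7 − 24.2·35.2) / (56.3 − 24.2) = 426.17 / 32.1 = 13.276 °C ≈ 13.3 °C.

13.3 °C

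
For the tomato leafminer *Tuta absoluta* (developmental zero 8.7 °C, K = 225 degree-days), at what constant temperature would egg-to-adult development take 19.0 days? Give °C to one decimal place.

20.5 °C

Required daily accumulation = 225 / 19.0 = 11.842 DD/day.
T = T_base + 11.842 = 8.7 + 11.842 = 20.542 ≈ 20.5 °C.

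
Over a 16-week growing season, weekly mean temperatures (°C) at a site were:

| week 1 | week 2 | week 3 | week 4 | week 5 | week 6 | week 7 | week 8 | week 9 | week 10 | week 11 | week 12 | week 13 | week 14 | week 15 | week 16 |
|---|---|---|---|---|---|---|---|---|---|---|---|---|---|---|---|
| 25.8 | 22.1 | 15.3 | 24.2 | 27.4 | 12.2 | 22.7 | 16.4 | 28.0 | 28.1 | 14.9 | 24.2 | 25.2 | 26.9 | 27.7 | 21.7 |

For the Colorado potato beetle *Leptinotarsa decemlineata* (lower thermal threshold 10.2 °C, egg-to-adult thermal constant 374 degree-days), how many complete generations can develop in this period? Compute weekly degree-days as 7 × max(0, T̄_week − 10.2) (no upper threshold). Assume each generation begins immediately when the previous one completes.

3 generations

Weekly DD (7 × max(0, T̄ − 10.2)): 109.2, 83.3, 35.7, 98.0, 120.4, 14.0, 87.5, 43.4, 124.6, 125.3, 32.9, 98.0, 105.0, 116.9, 122.5, 80.5.
Season total = 1397.2 DD.
Complete generations = ⌊1397.2 / 374⌋ = 3.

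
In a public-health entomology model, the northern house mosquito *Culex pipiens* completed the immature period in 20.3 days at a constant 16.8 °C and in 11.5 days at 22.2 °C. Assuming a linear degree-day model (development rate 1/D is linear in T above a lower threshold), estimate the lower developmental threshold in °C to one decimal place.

Linear rate model ⇒ the product D·(T − T_b) is constant across temperatures.
20.3·(16.8 − T_b) = 11.5·(22.2 − T_b)
T_b = (20.3·16.8 − 11.5·22.2) / (20.3 − 11.5) = 85.74 / 8.8 = 9.743 °C ≈ 9.7 °C.

9.7 °C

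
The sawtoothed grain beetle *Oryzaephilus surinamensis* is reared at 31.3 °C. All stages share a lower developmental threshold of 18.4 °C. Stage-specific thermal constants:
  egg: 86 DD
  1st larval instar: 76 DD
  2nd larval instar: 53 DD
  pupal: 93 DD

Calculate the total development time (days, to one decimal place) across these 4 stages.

23.9 days

Daily accumulation at 31.3 °C = 31.3 − 18.4 = 12.9 DD/day.
Total K = 86 + 76 + 53 + 93 = 308 DD.
Total duration = 308 / 12.9 = 23.876 ≈ 23.9 days.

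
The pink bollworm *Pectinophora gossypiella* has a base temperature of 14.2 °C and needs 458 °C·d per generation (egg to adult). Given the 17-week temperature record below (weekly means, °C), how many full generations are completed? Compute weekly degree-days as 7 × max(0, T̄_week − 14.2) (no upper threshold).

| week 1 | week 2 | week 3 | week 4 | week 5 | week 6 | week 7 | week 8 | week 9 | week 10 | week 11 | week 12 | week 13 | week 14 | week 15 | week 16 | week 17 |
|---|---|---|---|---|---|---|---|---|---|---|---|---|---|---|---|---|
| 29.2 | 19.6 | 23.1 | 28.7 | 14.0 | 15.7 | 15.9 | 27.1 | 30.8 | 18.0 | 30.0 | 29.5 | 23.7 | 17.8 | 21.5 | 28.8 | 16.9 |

2 generations

Weekly DD (7 × max(0, T̄ − 14.2)): 105.0, 37.8, 62.3, 101.5, 0.0, 10.5, 11.9, 90.3, 116.2, 26.6, 110.6, 107.1, 66.5, 25.2, 51.1, 102.2, 18.9.
Season total = 1043.7 DD.
Complete generations = ⌊1043.7 / 458⌋ = 2.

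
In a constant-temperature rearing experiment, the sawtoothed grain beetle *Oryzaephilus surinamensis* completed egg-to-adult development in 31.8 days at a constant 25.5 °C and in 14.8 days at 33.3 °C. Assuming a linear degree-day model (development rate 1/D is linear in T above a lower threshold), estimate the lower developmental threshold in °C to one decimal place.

18.7 °C

Equal thermal constants: D₁(T₁ − T_b) = D₂(T₂ − T_b).
31.8·(25.5 − T_b) = 14.8·(33.3 − T_b)
T_b = (31.8·25.5 − 14.8·33.3) / (31.8 − 14.8) = 318.06 / 17.0 = 18.709 °C ≈ 18.7 °C.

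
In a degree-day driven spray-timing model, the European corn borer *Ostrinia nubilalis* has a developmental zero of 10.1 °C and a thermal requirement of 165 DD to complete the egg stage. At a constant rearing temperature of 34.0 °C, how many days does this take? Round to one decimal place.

Daily accumulation = 34.0 − 10.1 = 23.9 DD/day.
Duration = 165 / 23.9 = 6.904 ≈ 6.9 days.

6.9 days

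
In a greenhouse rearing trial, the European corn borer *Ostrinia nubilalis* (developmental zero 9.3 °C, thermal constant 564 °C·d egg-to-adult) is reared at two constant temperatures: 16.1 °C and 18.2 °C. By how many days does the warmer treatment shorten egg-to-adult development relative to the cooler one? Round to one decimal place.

19.6 days

At 16.1 °C: 564 / (16.1 − 9.3) = 564 / 6.8 = 82.941 d.
At 18.2 °C: 564 / (18.2 − 9.3) = 564 / 8.9 = 63.371 d.
Difference = |82.941 − 63.371| = 19.570 ≈ 19.6 days.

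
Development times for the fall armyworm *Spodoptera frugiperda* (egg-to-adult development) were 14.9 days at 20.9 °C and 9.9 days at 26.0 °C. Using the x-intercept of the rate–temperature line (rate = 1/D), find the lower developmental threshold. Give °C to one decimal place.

10.8 °C

Equal thermal constants: D₁(T₁ − T_b) = D₂(T₂ − T_b).
14.9·(20.9 − T_b) = 9.9·(26.0 − T_b)
T_b = (14.9·20.9 − 9.9·26.0) / (14.9 − 9.9) = 54.01 / 5.0 = 10.802 °C ≈ 10.8 °C.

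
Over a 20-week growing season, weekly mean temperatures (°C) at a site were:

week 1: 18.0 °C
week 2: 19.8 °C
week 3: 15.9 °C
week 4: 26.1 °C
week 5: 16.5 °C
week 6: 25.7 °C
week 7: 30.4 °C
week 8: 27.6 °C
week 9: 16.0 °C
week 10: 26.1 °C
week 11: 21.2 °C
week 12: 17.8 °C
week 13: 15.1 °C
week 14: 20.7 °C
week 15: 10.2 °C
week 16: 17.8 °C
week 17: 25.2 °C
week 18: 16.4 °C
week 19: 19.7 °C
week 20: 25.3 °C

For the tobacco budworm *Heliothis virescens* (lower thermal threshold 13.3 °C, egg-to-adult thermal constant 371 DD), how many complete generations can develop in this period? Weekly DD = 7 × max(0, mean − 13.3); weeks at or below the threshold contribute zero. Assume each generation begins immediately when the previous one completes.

2 generations

Weekly DD (7 × max(0, T̄ − 13.3)): 32.9, 45.5, 18.2, 89.6, 22.4, 86.8, 119.7, 100.1, 18.9, 89.6, 55.3, 31.5, 12.6, 51.8, 0.0, 31.5, 83.3, 21.7, 44.8, 84.0.
Season total = 1040.2 DD.
Complete generations = ⌊1040.2 / 371⌋ = 2.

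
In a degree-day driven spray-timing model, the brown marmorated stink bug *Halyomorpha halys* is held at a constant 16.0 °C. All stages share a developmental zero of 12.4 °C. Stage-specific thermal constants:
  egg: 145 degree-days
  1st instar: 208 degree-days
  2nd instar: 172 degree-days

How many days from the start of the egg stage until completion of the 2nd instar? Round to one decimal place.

Daily accumulation at 16.0 °C = 16.0 − 12.4 = 3.6 DD/day.
Total K = 145 + 208 + 172 = 525 DD.
Total duration = 525 / 3.6 = 145.833 ≈ 145.8 days.

145.8 days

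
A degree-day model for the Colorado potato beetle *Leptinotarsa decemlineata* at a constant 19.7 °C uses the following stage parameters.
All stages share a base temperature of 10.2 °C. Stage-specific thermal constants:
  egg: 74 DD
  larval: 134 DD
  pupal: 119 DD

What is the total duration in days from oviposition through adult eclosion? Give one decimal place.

Daily accumulation at 19.7 °C = 19.7 − 10.2 = 9.5 DD/day.
Total K = 74 + 134 + 119 = 327 DD.
Total duration = 327 / 9.5 = 34.421 ≈ 34.4 days.

34.4 days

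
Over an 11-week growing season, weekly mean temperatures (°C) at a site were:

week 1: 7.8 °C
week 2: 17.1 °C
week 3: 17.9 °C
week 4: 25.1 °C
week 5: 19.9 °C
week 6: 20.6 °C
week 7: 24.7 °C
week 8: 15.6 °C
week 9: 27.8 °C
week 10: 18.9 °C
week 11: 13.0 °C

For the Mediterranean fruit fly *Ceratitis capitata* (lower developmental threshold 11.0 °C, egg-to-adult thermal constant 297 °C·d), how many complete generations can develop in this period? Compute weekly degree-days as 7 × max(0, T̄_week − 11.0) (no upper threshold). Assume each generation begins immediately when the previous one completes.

Weekly DD (7 × max(0, T̄ − 11.0)): 0.0, 42.7, 48.3, 98.7, 62.3, 67.2, 95.9, 32.2, 117.6, 55.3, 14.0.
Season total = 634.2 DD.
Complete generations = ⌊634.2 / 297⌋ = 2.

2 generations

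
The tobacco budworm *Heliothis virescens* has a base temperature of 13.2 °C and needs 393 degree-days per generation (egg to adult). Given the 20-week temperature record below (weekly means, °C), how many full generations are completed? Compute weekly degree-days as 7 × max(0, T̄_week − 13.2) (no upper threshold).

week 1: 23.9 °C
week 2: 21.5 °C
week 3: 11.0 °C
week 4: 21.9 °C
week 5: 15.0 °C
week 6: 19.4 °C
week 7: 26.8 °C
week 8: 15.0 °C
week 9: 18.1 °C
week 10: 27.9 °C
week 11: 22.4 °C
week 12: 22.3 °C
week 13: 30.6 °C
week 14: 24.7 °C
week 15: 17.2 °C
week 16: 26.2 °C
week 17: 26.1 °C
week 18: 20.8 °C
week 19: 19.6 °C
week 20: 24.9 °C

3 generations

Weekly DD (7 × max(0, T̄ − 13.2)): 74.9, 58.1, 0.0, 60.9, 12.6, 43.4, 95.2, 12.6, 34.3, 102.9, 64.4, 63.7, 121.8, 80.5, 28.0, 91.0, 90.3, 53.2, 44.8, 81.9.
Season total = 1214.5 DD.
Complete generations = ⌊1214.5 / 393⌋ = 3.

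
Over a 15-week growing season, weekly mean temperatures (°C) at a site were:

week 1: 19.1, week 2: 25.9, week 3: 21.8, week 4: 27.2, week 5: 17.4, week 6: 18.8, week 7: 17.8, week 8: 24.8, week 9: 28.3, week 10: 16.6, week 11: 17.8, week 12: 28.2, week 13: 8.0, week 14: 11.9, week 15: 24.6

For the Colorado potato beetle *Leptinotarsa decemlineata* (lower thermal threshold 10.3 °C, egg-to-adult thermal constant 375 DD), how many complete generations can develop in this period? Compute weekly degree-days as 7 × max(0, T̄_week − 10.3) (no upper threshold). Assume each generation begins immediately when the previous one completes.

2 generations

Weekly DD (7 × max(0, T̄ − 10.3)): 61.6, 109.2, 80.5, 118.3, 49.7, 59.5, 52.5, 101.5, 126.0, 44.1, 52.5, 125.3, 0.0, 11.2, 100.1.
Season total = 1092.0 DD.
Complete generations = ⌊1092.0 / 375⌋ = 2.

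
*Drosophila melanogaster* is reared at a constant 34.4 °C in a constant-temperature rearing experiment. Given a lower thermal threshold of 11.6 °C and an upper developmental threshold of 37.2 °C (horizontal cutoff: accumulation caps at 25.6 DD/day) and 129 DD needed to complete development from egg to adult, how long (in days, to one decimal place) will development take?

Daily accumulation = 34.4 − 11.6 = 22.8 DD/day.
Duration = 129 / 22.8 = 5.658 ≈ 5.7 days.

5.7 days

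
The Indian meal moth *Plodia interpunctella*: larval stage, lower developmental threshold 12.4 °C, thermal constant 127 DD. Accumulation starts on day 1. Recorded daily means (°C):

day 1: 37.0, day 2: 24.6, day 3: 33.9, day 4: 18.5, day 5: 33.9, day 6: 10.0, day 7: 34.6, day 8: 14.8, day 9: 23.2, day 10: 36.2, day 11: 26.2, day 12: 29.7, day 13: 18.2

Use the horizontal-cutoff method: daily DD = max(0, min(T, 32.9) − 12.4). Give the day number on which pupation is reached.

Daily DD above 12.4 °C (capped at 20.5): 20.5, 12.2, 20.5, 6.1, 20.5, 0.0, 20.5, 2.4, 10.8, 20.5, 13.8, 17.3, 5.8.
Cumulative: 20.5, 32.7, 53.2, 59.3, 79.8, 79.8, 100.3, 102.7, 113.5, 134.0, 147.8, 165.1, 170.9.
The total first reaches 127 DD on day 10.

day 10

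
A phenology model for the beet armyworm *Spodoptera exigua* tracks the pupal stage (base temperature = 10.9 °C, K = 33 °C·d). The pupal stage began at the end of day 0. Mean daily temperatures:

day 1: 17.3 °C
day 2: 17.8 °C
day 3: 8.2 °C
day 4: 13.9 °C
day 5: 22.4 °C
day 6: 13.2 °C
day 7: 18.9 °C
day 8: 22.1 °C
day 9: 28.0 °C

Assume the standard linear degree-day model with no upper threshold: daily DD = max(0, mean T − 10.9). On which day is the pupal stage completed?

Daily DD above 10.9 °C: 6.4, 6.9, 0.0, 3.0, 11.5, 2.3, 8.0, 11.2, 17.1.
Cumulative: 6.4, 13.3, 13.3, 16.3, 27.8, 30.1, 38.1, 49.3, 66.4.
The total first reaches 33 DD on day 7.

day 7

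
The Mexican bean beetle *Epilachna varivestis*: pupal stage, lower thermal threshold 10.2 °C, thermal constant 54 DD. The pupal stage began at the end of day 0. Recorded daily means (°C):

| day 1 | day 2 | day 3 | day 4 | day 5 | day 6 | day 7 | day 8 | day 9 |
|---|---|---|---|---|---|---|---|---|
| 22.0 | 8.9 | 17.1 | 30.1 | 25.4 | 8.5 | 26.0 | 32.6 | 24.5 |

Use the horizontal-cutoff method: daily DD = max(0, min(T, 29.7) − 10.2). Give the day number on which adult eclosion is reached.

Daily DD above 10.2 °C (capped at 19.5): 11.8, 0.0, 6.9, 19.5, 15.2, 0.0, 15.8, 19.5, 14.3.
Cumulative: 11.8, 11.8, 18.7, 38.2, 53.4, 53.4, 69.2, 88.7, 103.0.
The total first reaches 54 DD on day 7.

day 7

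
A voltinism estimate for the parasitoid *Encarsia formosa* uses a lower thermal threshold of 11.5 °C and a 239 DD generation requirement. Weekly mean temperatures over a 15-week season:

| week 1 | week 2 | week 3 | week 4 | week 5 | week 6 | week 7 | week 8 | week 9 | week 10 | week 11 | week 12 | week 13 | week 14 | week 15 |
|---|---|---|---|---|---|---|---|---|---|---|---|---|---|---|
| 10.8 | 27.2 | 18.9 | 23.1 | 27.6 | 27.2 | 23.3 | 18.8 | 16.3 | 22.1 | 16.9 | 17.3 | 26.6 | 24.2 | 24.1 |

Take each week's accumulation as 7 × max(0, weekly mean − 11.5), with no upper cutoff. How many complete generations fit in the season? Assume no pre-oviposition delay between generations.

4 generations

Weekly DD (7 × max(0, T̄ − 11.5)): 0.0, 109.9, 51.8, 81.2, 112.7, 109.9, 82.6, 51.1, 33.6, 74.2, 37.8, 40.6, 105.7, 88.9, 88.2.
Season total = 1068.2 DD.
Complete generations = ⌊1068.2 / 239⌋ = 4.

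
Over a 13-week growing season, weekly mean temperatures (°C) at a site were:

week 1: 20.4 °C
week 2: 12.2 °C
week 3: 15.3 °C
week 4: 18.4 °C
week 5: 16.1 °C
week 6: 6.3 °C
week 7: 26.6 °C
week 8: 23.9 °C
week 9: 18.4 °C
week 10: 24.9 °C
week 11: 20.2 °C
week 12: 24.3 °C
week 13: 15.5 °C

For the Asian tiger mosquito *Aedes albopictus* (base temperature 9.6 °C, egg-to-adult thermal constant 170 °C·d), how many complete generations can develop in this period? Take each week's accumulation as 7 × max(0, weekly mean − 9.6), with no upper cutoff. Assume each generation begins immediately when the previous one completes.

4 generations

Weekly DD (7 × max(0, T̄ − 9.6)): 75.6, 18.2, 39.9, 61.6, 45.5, 0.0, 119.0, 100.1, 61.6, 107.1, 74.2, 102.9, 41.3.
Season total = 847.0 DD.
Complete generations = ⌊847.0 / 170⌋ = 4.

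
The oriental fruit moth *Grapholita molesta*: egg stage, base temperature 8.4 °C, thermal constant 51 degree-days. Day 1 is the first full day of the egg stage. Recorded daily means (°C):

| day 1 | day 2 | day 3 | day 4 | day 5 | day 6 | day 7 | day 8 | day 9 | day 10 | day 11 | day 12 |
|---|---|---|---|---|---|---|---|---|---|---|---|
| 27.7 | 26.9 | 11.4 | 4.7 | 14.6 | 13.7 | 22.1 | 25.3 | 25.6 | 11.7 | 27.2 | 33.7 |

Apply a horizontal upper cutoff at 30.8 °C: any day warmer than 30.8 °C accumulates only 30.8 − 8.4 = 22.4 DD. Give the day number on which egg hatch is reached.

day 6

Daily DD above 8.4 °C (capped at 22.4): 19.3, 18.5, 3.0, 0.0, 6.2, 5.3, 13.7, 16.9, 17.2, 3.3, 18.8, 22.4.
Cumulative: 19.3, 37.8, 40.8, 40.8, 47.0, 52.3, 66.0, 82.9, 100.1, 103.4, 122.2, 144.6.
The total first reaches 51 DD on day 6.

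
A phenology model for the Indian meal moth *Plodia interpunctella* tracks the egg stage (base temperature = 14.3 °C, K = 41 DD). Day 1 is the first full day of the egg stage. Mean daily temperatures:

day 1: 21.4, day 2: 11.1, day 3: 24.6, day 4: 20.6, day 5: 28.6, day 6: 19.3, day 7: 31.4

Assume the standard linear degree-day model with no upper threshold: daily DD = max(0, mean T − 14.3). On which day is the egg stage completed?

day 6

Daily DD above 14.3 °C: 7.1, 0.0, 10.3, 6.3, 14.3, 5.0, 17.1.
Cumulative: 7.1, 7.1, 17.4, 23.7, 38.0, 43.0, 60.1.
The total first reaches 41 DD on day 6.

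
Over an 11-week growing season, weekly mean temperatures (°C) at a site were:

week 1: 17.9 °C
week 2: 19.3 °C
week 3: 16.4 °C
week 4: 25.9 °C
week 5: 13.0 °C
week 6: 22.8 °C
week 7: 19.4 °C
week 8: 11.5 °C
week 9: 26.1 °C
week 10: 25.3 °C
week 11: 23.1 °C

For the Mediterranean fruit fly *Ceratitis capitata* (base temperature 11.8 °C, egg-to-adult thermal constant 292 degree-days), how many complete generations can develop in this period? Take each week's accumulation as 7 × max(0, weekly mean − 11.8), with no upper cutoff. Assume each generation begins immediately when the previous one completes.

2 generations

Weekly DD (7 × max(0, T̄ − 11.8)): 42.7, 52.5, 32.2, 98.7, 8.4, 77.0, 53.2, 0.0, 100.1, 94.5, 79.1.
Season total = 638.4 DD.
Complete generations = ⌊638.4 / 292⌋ = 2.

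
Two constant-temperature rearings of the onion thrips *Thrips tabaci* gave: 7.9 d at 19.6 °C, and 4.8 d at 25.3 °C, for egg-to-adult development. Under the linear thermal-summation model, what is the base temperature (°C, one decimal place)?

Equal thermal constants: D₁(T₁ − T_b) = D₂(T₂ − T_b).
7.9·(19.6 − T_b) = 4.8·(25.3 − T_b)
T_b = (7.9·19.6 − 4.8·25.3) / (7.9 − 4.8) = 33.40 / 3.1 = 10.774 °C ≈ 10.8 °C.

10.8 °C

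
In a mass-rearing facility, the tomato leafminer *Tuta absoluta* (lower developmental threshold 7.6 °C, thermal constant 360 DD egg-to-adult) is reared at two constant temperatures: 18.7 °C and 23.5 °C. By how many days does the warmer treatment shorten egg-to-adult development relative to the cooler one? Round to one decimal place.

9.8 days

At 18.7 °C: 360 / (18.7 − 7.6) = 360 / 11.1 = 32.432 d.
At 23.5 °C: 360 / (23.5 − 7.6) = 360 / 15.9 = 22.642 d.
Difference = |32.432 − 22.642| = 9.791 ≈ 9.8 days.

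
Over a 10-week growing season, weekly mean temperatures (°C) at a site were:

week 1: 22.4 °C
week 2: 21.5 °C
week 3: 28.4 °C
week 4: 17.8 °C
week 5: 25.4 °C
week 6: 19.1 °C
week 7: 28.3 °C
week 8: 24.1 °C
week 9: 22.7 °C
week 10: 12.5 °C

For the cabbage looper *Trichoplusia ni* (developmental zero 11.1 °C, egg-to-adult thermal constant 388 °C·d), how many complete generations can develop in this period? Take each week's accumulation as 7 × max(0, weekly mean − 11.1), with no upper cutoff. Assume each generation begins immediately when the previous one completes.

2 generations

Weekly DD (7 × max(0, T̄ − 11.1)): 79.1, 72.8, 121.1, 46.9, 100.1, 56.0, 120.4, 91.0, 81.2, 9.8.
Season total = 778.4 DD.
Complete generations = ⌊778.4 / 388⌋ = 2.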